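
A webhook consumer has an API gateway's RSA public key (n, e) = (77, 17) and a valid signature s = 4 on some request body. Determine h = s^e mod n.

16

Squares mod 77: s^1≡4, s^2≡16, s^4≡25, s^8≡9, s^16≡4
17 = 16 + 1, so s^17 ≡ 4·4 ≡ 16 (mod 77)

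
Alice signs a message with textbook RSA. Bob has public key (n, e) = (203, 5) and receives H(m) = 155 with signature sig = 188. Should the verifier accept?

Squares mod 203: sig^1≡188, sig^2≡22, sig^4≡78
5 = 4 + 1, so sig^5 ≡ 78·188 ≡ 48 (mod 203)
The recovered value 48 does not match the digest 155.

reject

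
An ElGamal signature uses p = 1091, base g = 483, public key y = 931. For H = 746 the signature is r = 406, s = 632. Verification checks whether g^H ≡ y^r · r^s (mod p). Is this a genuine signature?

Left side g^H mod p:
Squares mod 1091: 483^1≡483, 483^2≡906, 483^4≡404, 483^8≡657, 483^16≡704, 483^32≡302, 483^64≡651, 483^128≡493, 483^256≡847, 483^512≡622
746 = 512 + 128 + 64 + 32 + 8 + 2, so 483^746 ≡ 622·493·651·302·657·906 ≡ 16 (mod 1091)
Right side y^r · r^s mod p:
Squares mod 1091: 931^1≡931, 931^2≡507, 931^4≡664, 931^8≡132, 931^16≡1059, 931^32≡1024, 931^64≡125, 931^128≡351, 931^256≡1009
406 = 256 + 128 + 16 + 4 + 2, so 931^406 ≡ 1009·351·1059·664·507 ≡ 25 (mod 1091)
Squares mod 1091: 406^1≡406, 406^2≡95, 406^4≡297, 406^8≡929, 406^16≡60, 406^32≡327, 406^64≡11, 406^128≡121, 406^256≡458, 406^512≡292
632 = 512 + 64 + 32 + 16 + 8, so 406^632 ≡ 292·11·327·60·929 ≡ 1048 (mod 1091)
25·1048 = 26200 ≡ 16 (mod 1091)
16 ≡ 16 (mod 1091), so the signature is genuine.

genuine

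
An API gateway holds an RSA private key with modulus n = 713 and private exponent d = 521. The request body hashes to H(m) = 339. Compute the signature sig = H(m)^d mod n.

153

(H(m))^2 ≡ 339^2 = 114921 ≡ 128
(H(m))^4 ≡ 128^2 = 16384 ≡ 698
(H(m))^8 ≡ 698^2 = 487204 ≡ 225
(H(m))^16 ≡ 225^2 = 50625 ≡ 2
(H(m))^32 ≡ 2^2 = 4
(H(m))^64 ≡ 4^2 = 16
(H(m))^128 ≡ 16^2 = 256
(H(m))^256 ≡ 256^2 = 65536 ≡ 653
(H(m))^512 ≡ 653^2 = 426409 ≡ 35
521 = 512 + 8 + 1, so (H(m))^521 ≡ 35·225·339 ≡ 153 (mod 713)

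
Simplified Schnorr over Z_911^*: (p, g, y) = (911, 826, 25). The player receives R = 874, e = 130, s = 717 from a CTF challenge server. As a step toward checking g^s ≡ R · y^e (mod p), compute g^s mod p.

441

Squares mod 911: 826^1≡826, 826^2≡848, 826^4≡325, 826^8≡860, 826^16≡779, 826^32≡115, 826^64≡471, 826^128≡468, 826^256≡384, 826^512≡785
717 = 512 + 128 + 64 + 8 + 4 + 1, so 826^717 ≡ 785·468·471·860·325·826 ≡ 441 (mod 911)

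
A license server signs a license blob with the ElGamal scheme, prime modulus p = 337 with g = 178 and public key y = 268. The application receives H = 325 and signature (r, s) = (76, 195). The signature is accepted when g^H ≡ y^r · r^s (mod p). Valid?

Left side g^H mod p:
178^325 mod 337 = 127
Right side y^r · r^s mod p:
268^76 mod 337 = 234
76^195 mod 337 = 268
234·268 = 62712 ≡ 30 (mod 337)
127 ≠ 30, so verification fails.

no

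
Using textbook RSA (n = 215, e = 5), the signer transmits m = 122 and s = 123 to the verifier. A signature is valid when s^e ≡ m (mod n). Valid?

no

Squares mod 215: s^1≡123, s^2≡79, s^4≡6
5 = 4 + 1, so s^5 ≡ 6·123 ≡ 93 (mod 215)
The recovered value 93 does not match the digest 122.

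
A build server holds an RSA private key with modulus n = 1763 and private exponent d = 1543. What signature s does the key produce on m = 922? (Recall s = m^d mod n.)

m^2 ≡ 922^2 = 850084 ≡ 318
m^4 ≡ 318^2 = 101124 ≡ 633
m^8 ≡ 633^2 = 400689 ≡ 488
m^16 ≡ 488^2 = 238144 ≡ 139
m^32 ≡ 139^2 = 19321 ≡ 1691
m^64 ≡ 1691^2 = 2859481 ≡ 1658
m^128 ≡ 1658^2 = 2748964 ≡ 447
m^256 ≡ 447^2 = 199809 ≡ 590
m^512 ≡ 590^2 = 348100 ≡ 789
m^1024 ≡ 789^2 = 622521 ≡ 182
1543 = 1024 + 512 + 4 + 2 + 1, so m^1543 ≡ 182·789·633·318·922 ≡ 46 (mod 1763)

46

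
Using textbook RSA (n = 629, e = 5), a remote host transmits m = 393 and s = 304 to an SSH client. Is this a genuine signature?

genuine

s^2 ≡ 304^2 = 92416 ≡ 582
s^4 ≡ 582^2 = 338724 ≡ 322
5 = 4 + 1, so s^5 ≡ 322·304 ≡ 393 (mod 629)
Since 393 equals the digest 393, verification succeeds.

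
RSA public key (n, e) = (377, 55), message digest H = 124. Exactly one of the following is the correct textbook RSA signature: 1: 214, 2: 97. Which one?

1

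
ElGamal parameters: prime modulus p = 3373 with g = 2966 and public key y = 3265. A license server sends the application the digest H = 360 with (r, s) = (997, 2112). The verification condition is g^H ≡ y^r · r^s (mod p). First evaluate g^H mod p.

2966^2 = 8797156 ≡ 372
2966^4 ≡ 372^2 = 138384 ≡ 91
2966^8 ≡ 91^2 = 8281 ≡ 1535
2966^16 ≡ 1535^2 = 2356225 ≡ 1871
2966^32 ≡ 1871^2 = 3500641 ≡ 2840
2966^64 ≡ 2840^2 = 8065600 ≡ 757
2966^128 ≡ 757^2 = 573049 ≡ 3012
2966^256 ≡ 3012^2 = 9072144 ≡ 2147
360 = 256 + 64 + 32 + 8, so 2966^360 ≡ 2147·757·2840·1535 ≡ 3164 (mod 3373)

3164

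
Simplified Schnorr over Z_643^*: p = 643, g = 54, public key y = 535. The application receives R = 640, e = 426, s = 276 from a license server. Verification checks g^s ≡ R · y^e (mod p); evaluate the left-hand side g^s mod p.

54^2 = 2916 ≡ 344
54^4 ≡ 344^2 = 118336 ≡ 24
54^8 ≡ 24^2 = 576
54^16 ≡ 576^2 = 331776 ≡ 631
54^32 ≡ 631^2 = 398161 ≡ 144
54^64 ≡ 144^2 = 20736 ≡ 160
54^128 ≡ 160^2 = 25600 ≡ 523
54^256 ≡ 523^2 = 273529 ≡ 254
276 = 256 + 16 + 4, so 54^276 ≡ 254·631·24 ≡ 150 (mod 643)

150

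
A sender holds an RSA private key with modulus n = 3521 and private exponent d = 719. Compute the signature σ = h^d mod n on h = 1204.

49

h^2 ≡ 1204^2 = 1449616 ≡ 2485
h^4 ≡ 2485^2 = 6175225 ≡ 2912
h^8 ≡ 2912^2 = 8479744 ≡ 1176
h^16 ≡ 1176^2 = 1382976 ≡ 2744
h^32 ≡ 2744^2 = 7529536 ≡ 1638
h^64 ≡ 1638^2 = 2683044 ≡ 42
h^128 ≡ 42^2 = 1764
h^256 ≡ 1764^2 = 3111696 ≡ 2653
h^512 ≡ 2653^2 = 7038409 ≡ 3451
719 = 512 + 128 + 64 + 8 + 4 + 2 + 1, so h^719 ≡ 3451·1764·42·1176·2912·2485·1204 ≡ 49 (mod 3521)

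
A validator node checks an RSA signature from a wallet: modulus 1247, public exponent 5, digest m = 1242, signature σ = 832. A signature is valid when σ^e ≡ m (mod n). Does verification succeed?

passes

σ^2 ≡ 832^2 = 692224 ≡ 139
σ^4 ≡ 139^2 = 19321 ≡ 616
5 = 4 + 1, so σ^5 ≡ 616·832 ≡ 1242 (mod 1247)
1242 = m, so the signature checks out.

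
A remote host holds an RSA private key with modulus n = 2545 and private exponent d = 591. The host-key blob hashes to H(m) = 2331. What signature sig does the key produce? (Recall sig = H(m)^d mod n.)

(H(m))^591 mod 2545 = 1676

1676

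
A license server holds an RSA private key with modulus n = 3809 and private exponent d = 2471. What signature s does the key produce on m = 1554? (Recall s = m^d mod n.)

Squares mod 3809: m^1≡1554, m^2≡10, m^4≡100, m^8≡2382, m^16≡2323, m^32≡2785, m^64≡1101, m^128≡939, m^256≡1842, m^512≡2954, m^1024≡3506, m^2048≡393
2471 = 2048 + 256 + 128 + 32 + 4 + 2 + 1, so m^2471 ≡ 393·1842·939·2785·100·10·1554 ≡ 3005 (mod 3809)

3005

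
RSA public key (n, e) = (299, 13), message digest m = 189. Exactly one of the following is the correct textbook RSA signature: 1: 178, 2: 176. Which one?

Candidate 1: 178^2 = 31684 ≡ 289; 178^4 ≡ 289^2 = 83521 ≡ 100; 178^8 ≡ 100^2 = 10000 ≡ 133; 13 = 8 + 4 + 1, so 178^13 ≡ 133·100·178 ≡ 217 (mod 299)
Candidate 2: 176^2 = 30976 ≡ 179; 176^4 ≡ 179^2 = 32041 ≡ 48; 176^8 ≡ 48^2 = 2304 ≡ 211; 13 = 8 + 4 + 1, so 176^13 ≡ 211·48·176 ≡ 189 (mod 299)
  → matches m = 189

2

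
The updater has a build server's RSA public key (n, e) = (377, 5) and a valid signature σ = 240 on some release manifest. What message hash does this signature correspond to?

288

σ^2 ≡ 240^2 = 57600 ≡ 296
σ^4 ≡ 296^2 = 87616 ≡ 152
5 = 4 + 1, so σ^5 ≡ 152·240 ≡ 288 (mod 377)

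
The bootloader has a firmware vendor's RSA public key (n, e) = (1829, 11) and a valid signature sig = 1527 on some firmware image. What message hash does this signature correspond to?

sig^2 ≡ 1527^2 = 2331729 ≡ 1583
sig^4 ≡ 1583^2 = 2505889 ≡ 159
sig^8 ≡ 159^2 = 25281 ≡ 1504
11 = 8 + 2 + 1, so sig^11 ≡ 1504·1583·1527 ≡ 1558 (mod 1829)

1558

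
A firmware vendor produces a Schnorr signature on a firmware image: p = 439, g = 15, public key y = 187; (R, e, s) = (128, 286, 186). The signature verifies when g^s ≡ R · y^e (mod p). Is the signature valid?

invalid

g^s mod p:
Squares mod 439: 15^1≡15, 15^2≡225, 15^4≡140, 15^8≡284, 15^16≡319, 15^32≡352, 15^64≡106, 15^128≡261
186 = 128 + 32 + 16 + 8 + 2, so 15^186 ≡ 261·352·319·284·225 ≡ 256 (mod 439)
R · y^e mod p:
Squares mod 439: 187^1≡187, 187^2≡288, 187^4≡412, 187^8≡290, 187^16≡251, 187^32≡224, 187^64≡130, 187^128≡218, 187^256≡112
286 = 256 + 16 + 8 + 4 + 2, so 187^286 ≡ 112·251·290·412·288 ≡ 331 (mod 439)
128·331 = 42368 ≡ 224 (mod 439)
256 ≠ 224; the check fails.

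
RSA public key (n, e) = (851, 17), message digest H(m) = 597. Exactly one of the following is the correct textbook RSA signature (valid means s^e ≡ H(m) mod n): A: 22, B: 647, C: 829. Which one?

A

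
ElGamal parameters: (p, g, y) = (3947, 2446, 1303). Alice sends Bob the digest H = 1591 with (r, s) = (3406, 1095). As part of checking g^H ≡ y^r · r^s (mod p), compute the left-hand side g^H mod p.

2446^2 = 5982916 ≡ 3211
2446^4 ≡ 3211^2 = 10310521 ≡ 957
2446^8 ≡ 957^2 = 915849 ≡ 145
2446^16 ≡ 145^2 = 21025 ≡ 1290
2446^32 ≡ 1290^2 = 1664100 ≡ 2413
2446^64 ≡ 2413^2 = 5822569 ≡ 744
2446^128 ≡ 744^2 = 553536 ≡ 956
2446^256 ≡ 956^2 = 913936 ≡ 2179
2446^512 ≡ 2179^2 = 4748041 ≡ 3747
2446^1024 ≡ 3747^2 = 14040009 ≡ 530
1591 = 1024 + 512 + 32 + 16 + 4 + 2 + 1, so 2446^1591 ≡ 530·3747·2413·1290·957·3211·2446 ≡ 992 (mod 3947)

992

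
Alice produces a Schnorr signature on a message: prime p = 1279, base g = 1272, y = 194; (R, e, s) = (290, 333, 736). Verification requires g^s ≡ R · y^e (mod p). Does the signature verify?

g^s mod p:
1272^736 mod 1279 = 179
R · y^e mod p:
194^333 mod 1279 = 92
290·92 = 26680 ≡ 1100 (mod 1279)
179 ≠ 1100; the check fails.

does not verify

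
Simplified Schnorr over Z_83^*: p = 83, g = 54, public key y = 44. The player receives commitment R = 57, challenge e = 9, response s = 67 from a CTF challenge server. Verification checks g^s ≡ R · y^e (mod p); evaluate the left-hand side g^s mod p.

54^2 = 2916 ≡ 11
54^4 ≡ 11^2 = 121 ≡ 38
54^8 ≡ 38^2 = 1444 ≡ 33
54^16 ≡ 33^2 = 1089 ≡ 10
54^32 ≡ 10^2 = 100 ≡ 17
54^64 ≡ 17^2 = 289 ≡ 40
67 = 64 + 2 + 1, so 54^67 ≡ 40·11·54 ≡ 22 (mod 83)

22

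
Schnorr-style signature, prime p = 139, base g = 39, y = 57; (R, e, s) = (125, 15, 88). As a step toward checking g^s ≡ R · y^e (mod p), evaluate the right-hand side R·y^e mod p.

57^2 = 3249 ≡ 52
57^4 ≡ 52^2 = 2704 ≡ 63
57^8 ≡ 63^2 = 3969 ≡ 77
15 = 8 + 4 + 2 + 1, so 57^15 ≡ 77·63·52·57 ≡ 65 (mod 139)
R · y^e ≡ 125·65 = 8125 ≡ 63 (mod 139)

63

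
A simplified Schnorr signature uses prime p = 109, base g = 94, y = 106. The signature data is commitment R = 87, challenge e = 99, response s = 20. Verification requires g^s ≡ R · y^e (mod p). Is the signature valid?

invalid

g^s mod p:
94^2 = 8836 ≡ 7
94^4 ≡ 7^2 = 49
94^8 ≡ 49^2 = 2401 ≡ 3
94^16 ≡ 3^2 = 9
20 = 16 + 4, so 94^20 ≡ 9·49 ≡ 5 (mod 109)
R · y^e mod p:
106^2 = 11236 ≡ 9
106^4 ≡ 9^2 = 81
106^8 ≡ 81^2 = 6561 ≡ 21
106^16 ≡ 21^2 = 441 ≡ 5
106^32 ≡ 5^2 = 25
106^64 ≡ 25^2 = 625 ≡ 80
99 = 64 + 32 + 2 + 1, so 106^99 ≡ 80·25·9·106 ≡ 64 (mod 109)
87·64 = 5568 ≡ 9 (mod 109)
5 ≠ 9; the check fails.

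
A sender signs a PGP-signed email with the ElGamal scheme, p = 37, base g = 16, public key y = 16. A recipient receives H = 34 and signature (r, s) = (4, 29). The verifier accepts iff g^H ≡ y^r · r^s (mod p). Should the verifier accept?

Left side g^H mod p:
16^2 = 256 ≡ 34
16^4 ≡ 34^2 = 1156 ≡ 9
16^8 ≡ 9^2 = 81 ≡ 7
16^16 ≡ 7^2 = 49 ≡ 12
16^32 ≡ 12^2 = 144 ≡ 33
34 = 32 + 2, so 16^34 ≡ 33·34 ≡ 12 (mod 37)
Right side y^r · r^s mod p:
16^2 = 256 ≡ 34
16^4 ≡ 34^2 = 1156 ≡ 9
4^2 = 16
4^4 ≡ 16^2 = 256 ≡ 34
4^8 ≡ 34^2 = 1156 ≡ 9
4^16 ≡ 9^2 = 81 ≡ 7
29 = 16 + 8 + 4 + 1, so 4^29 ≡ 7·9·34·4 ≡ 21 (mod 37)
9·21 = 189 ≡ 4 (mod 37)
12 ≠ 4, so verification fails.

reject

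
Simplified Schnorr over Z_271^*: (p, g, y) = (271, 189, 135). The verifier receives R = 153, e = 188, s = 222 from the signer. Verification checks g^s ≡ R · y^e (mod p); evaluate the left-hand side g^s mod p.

79

Squares mod 271: 189^1≡189, 189^2≡220, 189^4≡162, 189^8≡228, 189^16≡223, 189^32≡136, 189^64≡68, 189^128≡17
222 = 128 + 64 + 16 + 8 + 4 + 2, so 189^222 ≡ 17·68·223·228·162·220 ≡ 79 (mod 271)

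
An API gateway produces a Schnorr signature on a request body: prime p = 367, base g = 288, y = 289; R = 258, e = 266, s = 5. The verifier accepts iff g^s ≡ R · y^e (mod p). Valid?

g^s mod p:
288^2 = 82944 ≡ 2
288^4 ≡ 2^2 = 4
5 = 4 + 1, so 288^5 ≡ 4·288 ≡ 51 (mod 367)
R · y^e mod p:
289^2 = 83521 ≡ 212
289^4 ≡ 212^2 = 44944 ≡ 170
289^8 ≡ 170^2 = 28900 ≡ 274
289^16 ≡ 274^2 = 75076 ≡ 208
289^32 ≡ 208^2 = 43264 ≡ 325
289^64 ≡ 325^2 = 105625 ≡ 296
289^128 ≡ 296^2 = 87616 ≡ 270
289^256 ≡ 270^2 = 72900 ≡ 234
266 = 256 + 8 + 2, so 289^266 ≡ 234·274·212 ≡ 13 (mod 367)
258·13 = 3354 ≡ 51 (mod 367)
51 ≡ 51 (mod 367); signature holds.

yes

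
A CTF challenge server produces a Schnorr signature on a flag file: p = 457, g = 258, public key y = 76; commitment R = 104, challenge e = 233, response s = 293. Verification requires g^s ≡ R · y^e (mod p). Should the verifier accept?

accept

g^s mod p:
258^293 mod 457 = 181
R · y^e mod p:
76^233 mod 457 = 261
104·261 = 27144 ≡ 181 (mod 457)
181 ≡ 181 (mod 457); signature holds.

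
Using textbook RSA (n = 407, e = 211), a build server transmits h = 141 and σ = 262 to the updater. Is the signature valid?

σ^2 ≡ 262^2 = 68644 ≡ 268
σ^4 ≡ 268^2 = 71824 ≡ 192
σ^8 ≡ 192^2 = 36864 ≡ 234
σ^16 ≡ 234^2 = 54756 ≡ 218
σ^32 ≡ 218^2 = 47524 ≡ 312
σ^64 ≡ 312^2 = 97344 ≡ 71
σ^128 ≡ 71^2 = 5041 ≡ 157
211 = 128 + 64 + 16 + 2 + 1, so σ^211 ≡ 157·71·218·268·262 ≡ 141 (mod 407)
Since 141 equals the digest 141, verification succeeds.

valid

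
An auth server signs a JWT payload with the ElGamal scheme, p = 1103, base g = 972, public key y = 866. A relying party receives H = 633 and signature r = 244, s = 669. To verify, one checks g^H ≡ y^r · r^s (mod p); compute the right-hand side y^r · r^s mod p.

231

866^2 = 749956 ≡ 1019
866^4 ≡ 1019^2 = 1038361 ≡ 438
866^8 ≡ 438^2 = 191844 ≡ 1025
866^16 ≡ 1025^2 = 1050625 ≡ 569
866^32 ≡ 569^2 = 323761 ≡ 582
866^64 ≡ 582^2 = 338724 ≡ 103
866^128 ≡ 103^2 = 10609 ≡ 682
244 = 128 + 64 + 32 + 16 + 4, so 866^244 ≡ 682·103·582·569·438 ≡ 863 (mod 1103)
244^2 = 59536 ≡ 1077
244^4 ≡ 1077^2 = 1159929 ≡ 676
244^8 ≡ 676^2 = 456976 ≡ 334
244^16 ≡ 334^2 = 111556 ≡ 153
244^32 ≡ 153^2 = 23409 ≡ 246
244^64 ≡ 246^2 = 60516 ≡ 954
244^128 ≡ 954^2 = 910116 ≡ 141
244^256 ≡ 141^2 = 19881 ≡ 27
244^512 ≡ 27^2 = 729
669 = 512 + 128 + 16 + 8 + 4 + 1, so 244^669 ≡ 729·141·153·334·676·244 ≡ 261 (mod 1103)
y^r · r^s ≡ 863·261 = 225243 ≡ 231 (mod 1103)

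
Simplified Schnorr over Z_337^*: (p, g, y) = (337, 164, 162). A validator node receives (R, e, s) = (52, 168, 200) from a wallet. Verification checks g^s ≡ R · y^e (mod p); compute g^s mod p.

164^2 = 26896 ≡ 273
164^4 ≡ 273^2 = 74529 ≡ 52
164^8 ≡ 52^2 = 2704 ≡ 8
164^16 ≡ 8^2 = 64
164^32 ≡ 64^2 = 4096 ≡ 52
164^64 ≡ 52^2 = 2704 ≡ 8
164^128 ≡ 8^2 = 64
200 = 128 + 64 + 8, so 164^200 ≡ 64·8·8 ≡ 52 (mod 337)

52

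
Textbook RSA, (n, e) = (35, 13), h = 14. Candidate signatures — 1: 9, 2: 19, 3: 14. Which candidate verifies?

Candidate 1: Squares mod 35: 9^1≡9, 9^2≡11, 9^4≡16, 9^8≡11; 13 = 8 + 4 + 1, so 9^13 ≡ 11·16·9 ≡ 9 (mod 35)
Candidate 2: Squares mod 35: 19^1≡19, 19^2≡11, 19^4≡16, 19^8≡11; 13 = 8 + 4 + 1, so 19^13 ≡ 11·16·19 ≡ 19 (mod 35)
Candidate 3: Squares mod 35: 14^1≡14, 14^2≡21, 14^4≡21, 14^8≡21; 13 = 8 + 4 + 1, so 14^13 ≡ 21·21·14 ≡ 14 (mod 35)
  → matches h = 14

3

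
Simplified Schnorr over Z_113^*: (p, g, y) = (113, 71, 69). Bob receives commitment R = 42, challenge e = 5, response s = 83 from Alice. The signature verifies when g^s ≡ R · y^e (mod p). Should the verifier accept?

accept

g^s mod p:
Squares mod 113: 71^1≡71, 71^2≡69, 71^4≡15, 71^8≡112, 71^16≡1, 71^32≡1, 71^64≡1
83 = 64 + 16 + 2 + 1, so 71^83 ≡ 1·1·69·71 ≡ 40 (mod 113)
R · y^e mod p:
Squares mod 113: 69^1≡69, 69^2≡15, 69^4≡112
5 = 4 + 1, so 69^5 ≡ 112·69 ≡ 44 (mod 113)
42·44 = 1848 ≡ 40 (mod 113)
40 ≡ 40 (mod 113); signature holds.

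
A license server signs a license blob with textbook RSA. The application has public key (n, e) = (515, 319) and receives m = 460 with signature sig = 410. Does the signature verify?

verifies

sig^2 ≡ 410^2 = 168100 ≡ 210
sig^4 ≡ 210^2 = 44100 ≡ 325
sig^8 ≡ 325^2 = 105625 ≡ 50
sig^16 ≡ 50^2 = 2500 ≡ 440
sig^32 ≡ 440^2 = 193600 ≡ 475
sig^64 ≡ 475^2 = 225625 ≡ 55
sig^128 ≡ 55^2 = 3025 ≡ 450
sig^256 ≡ 450^2 = 202500 ≡ 105
319 = 256 + 32 + 16 + 8 + 4 + 2 + 1, so sig^319 ≡ 105·475·440·50·325·210·410 ≡ 460 (mod 515)
sig^319 mod 515 = 460 matches m.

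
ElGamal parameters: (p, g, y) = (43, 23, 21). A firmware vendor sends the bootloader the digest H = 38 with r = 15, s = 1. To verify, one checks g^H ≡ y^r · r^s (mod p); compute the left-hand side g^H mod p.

Squares mod 43: 23^1≡23, 23^2≡13, 23^4≡40, 23^8≡9, 23^16≡38, 23^32≡25
38 = 32 + 4 + 2, so 23^38 ≡ 25·40·13 ≡ 14 (mod 43)

14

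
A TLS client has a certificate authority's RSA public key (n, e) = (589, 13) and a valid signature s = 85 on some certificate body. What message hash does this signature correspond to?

s^2 ≡ 85^2 = 7225 ≡ 157
s^4 ≡ 157^2 = 24649 ≡ 500
s^8 ≡ 500^2 = 250000 ≡ 264
13 = 8 + 4 + 1, so s^13 ≡ 264·500·85 ≡ 139 (mod 589)

139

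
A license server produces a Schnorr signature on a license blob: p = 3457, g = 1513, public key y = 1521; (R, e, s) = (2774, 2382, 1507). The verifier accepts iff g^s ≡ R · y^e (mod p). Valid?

g^s mod p:
1513^1507 mod 3457 = 3041
R · y^e mod p:
1521^2382 mod 3457 = 2749
2774·2749 = 7625726 ≡ 3041 (mod 3457)
3041 ≡ 3041 (mod 3457); signature holds.

yes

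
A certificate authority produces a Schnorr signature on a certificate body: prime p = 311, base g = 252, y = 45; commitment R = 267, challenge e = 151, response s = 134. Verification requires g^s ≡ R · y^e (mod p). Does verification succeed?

passes

g^s mod p:
252^2 = 63504 ≡ 60
252^4 ≡ 60^2 = 3600 ≡ 179
252^8 ≡ 179^2 = 32041 ≡ 8
252^16 ≡ 8^2 = 64
252^32 ≡ 64^2 = 4096 ≡ 53
252^64 ≡ 53^2 = 2809 ≡ 10
252^128 ≡ 10^2 = 100
134 = 128 + 4 + 2, so 252^134 ≡ 100·179·60 ≡ 117 (mod 311)
R · y^e mod p:
45^2 = 2025 ≡ 159
45^4 ≡ 159^2 = 25281 ≡ 90
45^8 ≡ 90^2 = 8100 ≡ 14
45^16 ≡ 14^2 = 196
45^32 ≡ 196^2 = 38416 ≡ 163
45^64 ≡ 163^2 = 26569 ≡ 134
45^128 ≡ 134^2 = 17956 ≡ 229
151 = 128 + 16 + 4 + 2 + 1, so 45^151 ≡ 229·196·90·159·45 ≡ 273 (mod 311)
267·273 = 72891 ≡ 117 (mod 311)
117 ≡ 117 (mod 311); signature holds.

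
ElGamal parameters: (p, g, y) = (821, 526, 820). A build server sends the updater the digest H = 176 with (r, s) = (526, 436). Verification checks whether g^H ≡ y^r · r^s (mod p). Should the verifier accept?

accept

Left side g^H mod p:
526^176 mod 821 = 1
Right side y^r · r^s mod p:
820^526 mod 821 = 1
526^436 mod 821 = 1
1·1 = 1 ≡ 1 (mod 821)
1 ≡ 1 (mod 821), so the signature is genuine.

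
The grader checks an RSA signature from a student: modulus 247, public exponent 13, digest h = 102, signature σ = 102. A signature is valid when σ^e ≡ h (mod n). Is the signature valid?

valid

Squares mod 247: σ^1≡102, σ^2≡30, σ^4≡159, σ^8≡87
13 = 8 + 4 + 1, so σ^13 ≡ 87·159·102 ≡ 102 (mod 247)
102 = h, so the signature checks out.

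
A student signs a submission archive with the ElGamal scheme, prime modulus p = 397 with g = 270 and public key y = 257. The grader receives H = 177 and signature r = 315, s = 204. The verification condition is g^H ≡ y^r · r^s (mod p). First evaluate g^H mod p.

289

270^177 mod 397 = 289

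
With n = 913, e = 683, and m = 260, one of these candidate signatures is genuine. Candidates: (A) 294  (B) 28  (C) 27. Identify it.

Candidate A: Squares mod 913: 294^1≡294, 294^2≡614, 294^4≡840, 294^8≡764, 294^16≡289, 294^32≡438, 294^64≡114, 294^128≡214, 294^256≡146, 294^512≡317; 683 = 512 + 128 + 32 + 8 + 2 + 1, so 294^683 ≡ 317·214·438·764·614·294 ≡ 105 (mod 913)
Candidate B: Squares mod 913: 28^1≡28, 28^2≡784, 28^4≡207, 28^8≡851, 28^16≡192, 28^32≡344, 28^64≡559, 28^128≡235, 28^256≡445, 28^512≡817; 683 = 512 + 128 + 32 + 8 + 2 + 1, so 28^683 ≡ 817·235·344·851·784·28 ≡ 260 (mod 913)
  → matches m = 260
Candidate C: Squares mod 913: 27^1≡27, 27^2≡729, 27^4≡75, 27^8≡147, 27^16≡610, 27^32≡509, 27^64≡702, 27^128≡697, 27^256≡93, 27^512≡432; 683 = 512 + 128 + 32 + 8 + 2 + 1, so 27^683 ≡ 432·697·509·147·729·27 ≡ 609 (mod 913)

B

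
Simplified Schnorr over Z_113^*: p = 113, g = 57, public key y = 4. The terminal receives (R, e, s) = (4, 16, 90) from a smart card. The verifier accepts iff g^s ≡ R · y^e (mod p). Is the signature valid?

g^s mod p:
57^2 = 3249 ≡ 85
57^4 ≡ 85^2 = 7225 ≡ 106
57^8 ≡ 106^2 = 11236 ≡ 49
57^16 ≡ 49^2 = 2401 ≡ 28
57^32 ≡ 28^2 = 784 ≡ 106
57^64 ≡ 106^2 = 11236 ≡ 49
90 = 64 + 16 + 8 + 2, so 57^90 ≡ 49·28·49·85 ≡ 83 (mod 113)
R · y^e mod p:
4^2 = 16
4^4 ≡ 16^2 = 256 ≡ 30
4^8 ≡ 30^2 = 900 ≡ 109
4^16 ≡ 109^2 = 11881 ≡ 16
4·16 = 64 ≡ 64 (mod 113)
83 ≠ 64; the check fails.

invalid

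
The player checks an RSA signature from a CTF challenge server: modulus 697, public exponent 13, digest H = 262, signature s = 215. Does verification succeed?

s^2 ≡ 215^2 = 46225 ≡ 223
s^4 ≡ 223^2 = 49729 ≡ 242
s^8 ≡ 242^2 = 58564 ≡ 16
13 = 8 + 4 + 1, so s^13 ≡ 16·242·215 ≡ 262 (mod 697)
Since 262 equals the digest 262, verification succeeds.

passes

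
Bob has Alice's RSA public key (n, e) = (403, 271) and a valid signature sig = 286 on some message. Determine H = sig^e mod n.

Squares mod 403: sig^1≡286, sig^2≡390, sig^4≡169, sig^8≡351, sig^16≡286, sig^32≡390, sig^64≡169, sig^128≡351, sig^256≡286
271 = 256 + 8 + 4 + 2 + 1, so sig^271 ≡ 286·351·169·390·286 ≡ 286 (mod 403)

286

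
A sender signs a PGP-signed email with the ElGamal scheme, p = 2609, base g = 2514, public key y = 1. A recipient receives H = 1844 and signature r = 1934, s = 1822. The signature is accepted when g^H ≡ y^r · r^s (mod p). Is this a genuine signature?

Left side g^H mod p:
2514^2 = 6320196 ≡ 1198
2514^4 ≡ 1198^2 = 1435204 ≡ 254
2514^8 ≡ 254^2 = 64516 ≡ 1900
2514^16 ≡ 1900^2 = 3610000 ≡ 1753
2514^32 ≡ 1753^2 = 3073009 ≡ 2216
2514^64 ≡ 2216^2 = 4910656 ≡ 518
2514^128 ≡ 518^2 = 268324 ≡ 2206
2514^256 ≡ 2206^2 = 4866436 ≡ 651
2514^512 ≡ 651^2 = 423801 ≡ 1143
2514^1024 ≡ 1143^2 = 1306449 ≡ 1949
1844 = 1024 + 512 + 256 + 32 + 16 + 4, so 2514^1844 ≡ 1949·1143·651·2216·1753·254 ≡ 2145 (mod 2609)
Right side y^r · r^s mod p:
1^2 = 1
1^4 ≡ 1^2 = 1
1^8 ≡ 1^2 = 1
1^16 ≡ 1^2 = 1
1^32 ≡ 1^2 = 1
1^64 ≡ 1^2 = 1
1^128 ≡ 1^2 = 1
1^256 ≡ 1^2 = 1
1^512 ≡ 1^2 = 1
1^1024 ≡ 1^2 = 1
1934 = 1024 + 512 + 256 + 128 + 8 + 4 + 2, so 1^1934 ≡ 1·1·1·1·1·1·1 ≡ 1 (mod 2609)
1934^2 = 3740356 ≡ 1659
1934^4 ≡ 1659^2 = 2752281 ≡ 2395
1934^8 ≡ 2395^2 = 5736025 ≡ 1443
1934^16 ≡ 1443^2 = 2082249 ≡ 267
1934^32 ≡ 267^2 = 71289 ≡ 846
1934^64 ≡ 846^2 = 715716 ≡ 850
1934^128 ≡ 850^2 = 722500 ≡ 2416
1934^256 ≡ 2416^2 = 5837056 ≡ 723
1934^512 ≡ 723^2 = 522729 ≡ 929
1934^1024 ≡ 929^2 = 863041 ≡ 2071
1822 = 1024 + 512 + 256 + 16 + 8 + 4 + 2, so 1934^1822 ≡ 2071·929·723·267·1443·2395·1659 ≡ 2419 (mod 2609)
1·2419 = 2419 ≡ 2419 (mod 2609)
2145 ≠ 2419, so verification fails.

forged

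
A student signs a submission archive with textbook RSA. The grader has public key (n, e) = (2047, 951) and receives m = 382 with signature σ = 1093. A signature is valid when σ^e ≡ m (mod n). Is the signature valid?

Squares mod 2047: σ^1≡1093, σ^2≡1248, σ^4≡1784, σ^8≡1618, σ^16≡1858, σ^32≡922, σ^64≡579, σ^128≡1580, σ^256≡1107, σ^512≡1343
951 = 512 + 256 + 128 + 32 + 16 + 4 + 2 + 1, so σ^951 ≡ 1343·1107·1580·922·1858·1784·1248·1093 ≡ 1168 (mod 2047)
σ^951 mod 2047 = 1168, but m = 382.

invalid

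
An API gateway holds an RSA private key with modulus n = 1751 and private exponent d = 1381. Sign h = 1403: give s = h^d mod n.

1606

h^2 ≡ 1403^2 = 1968409 ≡ 285
h^4 ≡ 285^2 = 81225 ≡ 679
h^8 ≡ 679^2 = 461041 ≡ 528
h^16 ≡ 528^2 = 278784 ≡ 375
h^32 ≡ 375^2 = 140625 ≡ 545
h^64 ≡ 545^2 = 297025 ≡ 1106
h^128 ≡ 1106^2 = 1223236 ≡ 1038
h^256 ≡ 1038^2 = 1077444 ≡ 579
h^512 ≡ 579^2 = 335241 ≡ 800
h^1024 ≡ 800^2 = 640000 ≡ 885
1381 = 1024 + 256 + 64 + 32 + 4 + 1, so h^1381 ≡ 885·579·1106·545·679·1403 ≡ 1606 (mod 1751)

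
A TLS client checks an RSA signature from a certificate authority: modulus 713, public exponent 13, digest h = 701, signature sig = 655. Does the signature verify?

sig^2 ≡ 655^2 = 429025 ≡ 512
sig^4 ≡ 512^2 = 262144 ≡ 473
sig^8 ≡ 473^2 = 223729 ≡ 560
13 = 8 + 4 + 1, so sig^13 ≡ 560·473·655 ≡ 684 (mod 713)
The recovered value 684 does not match the digest 701.

does not verify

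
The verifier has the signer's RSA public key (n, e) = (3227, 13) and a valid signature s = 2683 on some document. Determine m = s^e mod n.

s^2 ≡ 2683^2 = 7198489 ≡ 2279
s^4 ≡ 2279^2 = 5193841 ≡ 1598
s^8 ≡ 1598^2 = 2553604 ≡ 1047
13 = 8 + 4 + 1, so s^13 ≡ 1047·1598·2683 ≡ 2459 (mod 3227)

2459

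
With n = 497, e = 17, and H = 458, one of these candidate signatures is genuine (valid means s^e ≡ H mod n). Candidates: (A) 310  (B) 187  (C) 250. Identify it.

B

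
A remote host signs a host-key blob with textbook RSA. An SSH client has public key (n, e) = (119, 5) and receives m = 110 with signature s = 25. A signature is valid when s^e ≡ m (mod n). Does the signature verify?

s^2 ≡ 25^2 = 625 ≡ 30
s^4 ≡ 30^2 = 900 ≡ 67
5 = 4 + 1, so s^5 ≡ 67·25 ≡ 9 (mod 119)
s^5 mod 119 = 9, but m = 110.

does not verify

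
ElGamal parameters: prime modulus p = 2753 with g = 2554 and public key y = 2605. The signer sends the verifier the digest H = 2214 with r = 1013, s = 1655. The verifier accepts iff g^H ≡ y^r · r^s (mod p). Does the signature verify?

does not verify

Left side g^H mod p:
2554^2 = 6522916 ≡ 1059
2554^4 ≡ 1059^2 = 1121481 ≡ 1010
2554^8 ≡ 1010^2 = 1020100 ≡ 1490
2554^16 ≡ 1490^2 = 2220100 ≡ 1182
2554^32 ≡ 1182^2 = 1397124 ≡ 1353
2554^64 ≡ 1353^2 = 1830609 ≡ 2617
2554^128 ≡ 2617^2 = 6848689 ≡ 1978
2554^256 ≡ 1978^2 = 3912484 ≡ 471
2554^512 ≡ 471^2 = 221841 ≡ 1601
2554^1024 ≡ 1601^2 = 2563201 ≡ 158
2554^2048 ≡ 158^2 = 24964 ≡ 187
2214 = 2048 + 128 + 32 + 4 + 2, so 2554^2214 ≡ 187·1978·1353·1010·1059 ≡ 610 (mod 2753)
Right side y^r · r^s mod p:
2605^2 = 6786025 ≡ 2633
2605^4 ≡ 2633^2 = 6932689 ≡ 635
2605^8 ≡ 635^2 = 403225 ≡ 1287
2605^16 ≡ 1287^2 = 1656369 ≡ 1816
2605^32 ≡ 1816^2 = 3297856 ≡ 2515
2605^64 ≡ 2515^2 = 6325225 ≡ 1584
2605^128 ≡ 1584^2 = 2509056 ≡ 1073
2605^256 ≡ 1073^2 = 1151329 ≡ 575
2605^512 ≡ 575^2 = 330625 ≡ 265
1013 = 512 + 256 + 128 + 64 + 32 + 16 + 4 + 1, so 2605^1013 ≡ 265·575·1073·1584·2515·1816·635·2605 ≡ 412 (mod 2753)
1013^2 = 1026169 ≡ 2053
1013^4 ≡ 2053^2 = 4214809 ≡ 2719
1013^8 ≡ 2719^2 = 7392961 ≡ 1156
1013^16 ≡ 1156^2 = 1336336 ≡ 1131
1013^32 ≡ 1131^2 = 1279161 ≡ 1769
1013^64 ≡ 1769^2 = 3129361 ≡ 1953
1013^128 ≡ 1953^2 = 3814209 ≡ 1304
1013^256 ≡ 1304^2 = 1700416 ≡ 1815
1013^512 ≡ 1815^2 = 3294225 ≡ 1637
1013^1024 ≡ 1637^2 = 2679769 ≡ 1100
1655 = 1024 + 512 + 64 + 32 + 16 + 4 + 2 + 1, so 1013^1655 ≡ 1100·1637·1953·1769·1131·2719·2053·1013 ≡ 1056 (mod 2753)
412·1056 = 435072 ≡ 98 (mod 2753)
610 ≠ 98, so verification fails.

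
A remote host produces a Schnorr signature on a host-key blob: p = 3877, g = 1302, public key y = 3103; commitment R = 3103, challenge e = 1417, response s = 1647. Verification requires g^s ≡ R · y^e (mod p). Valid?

no

g^s mod p:
Squares mod 3877: 1302^1≡1302, 1302^2≡955, 1302^4≡930, 1302^8≡329, 1302^16≡3562, 1302^32≡2300, 1302^64≡1772, 1302^128≡3491, 1302^256≡1670, 1302^512≡1337, 1302^1024≡272
1647 = 1024 + 512 + 64 + 32 + 8 + 4 + 2 + 1, so 1302^1647 ≡ 272·1337·1772·2300·329·930·955·1302 ≡ 2018 (mod 3877)
R · y^e mod p:
Squares mod 3877: 3103^1≡3103, 3103^2≡2018, 3103^4≡1474, 3103^8≡1556, 3103^16≡1888, 3103^32≡1581, 3103^64≡2773, 3103^128≡1438, 3103^256≡1403, 3103^512≡2770, 3103^1024≡317
1417 = 1024 + 256 + 128 + 8 + 1, so 3103^1417 ≡ 317·1403·1438·1556·3103 ≡ 1044 (mod 3877)
3103·1044 = 3239532 ≡ 2237 (mod 3877)
2018 ≠ 2237; the check fails.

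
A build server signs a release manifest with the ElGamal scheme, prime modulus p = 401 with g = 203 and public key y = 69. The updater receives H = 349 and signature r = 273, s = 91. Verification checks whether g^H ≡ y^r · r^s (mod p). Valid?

Left side g^H mod p:
203^2 = 41209 ≡ 307
203^4 ≡ 307^2 = 94249 ≡ 14
203^8 ≡ 14^2 = 196
203^16 ≡ 196^2 = 38416 ≡ 321
203^32 ≡ 321^2 = 103041 ≡ 385
203^64 ≡ 385^2 = 148225 ≡ 256
203^128 ≡ 256^2 = 65536 ≡ 173
203^256 ≡ 173^2 = 29929 ≡ 255
349 = 256 + 64 + 16 + 8 + 4 + 1, so 203^349 ≡ 255·256·321·196·14·203 ≡ 8 (mod 401)
Right side y^r · r^s mod p:
69^2 = 4761 ≡ 350
69^4 ≡ 350^2 = 122500 ≡ 195
69^8 ≡ 195^2 = 38025 ≡ 331
69^16 ≡ 331^2 = 109561 ≡ 88
69^32 ≡ 88^2 = 7744 ≡ 125
69^64 ≡ 125^2 = 15625 ≡ 387
69^128 ≡ 387^2 = 149769 ≡ 196
69^256 ≡ 196^2 = 38416 ≡ 321
273 = 256 + 16 + 1, so 69^273 ≡ 321·88·69 ≡ 252 (mod 401)
273^2 = 74529 ≡ 344
273^4 ≡ 344^2 = 118336 ≡ 41
273^8 ≡ 41^2 = 1681 ≡ 77
273^16 ≡ 77^2 = 5929 ≡ 315
273^32 ≡ 315^2 = 99225 ≡ 178
273^64 ≡ 178^2 = 31684 ≡ 5
91 = 64 + 16 + 8 + 2 + 1, so 273^91 ≡ 5·315·77·344·273 ≡ 261 (mod 401)
252·261 = 65772 ≡ 8 (mod 401)
8 ≡ 8 (mod 401), so the signature is genuine.

yes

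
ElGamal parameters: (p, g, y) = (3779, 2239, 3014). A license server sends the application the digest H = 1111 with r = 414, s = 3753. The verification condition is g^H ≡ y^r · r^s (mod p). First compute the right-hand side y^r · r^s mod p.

1616

3014^414 mod 3779 = 446
414^3753 mod 3779 = 3664
y^r · r^s ≡ 446·3664 = 1634144 ≡ 1616 (mod 3779)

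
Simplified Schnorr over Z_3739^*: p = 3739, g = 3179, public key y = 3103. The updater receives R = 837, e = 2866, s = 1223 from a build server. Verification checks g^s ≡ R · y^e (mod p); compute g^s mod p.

1096

3179^2 = 10106041 ≡ 3263
3179^4 ≡ 3263^2 = 10647169 ≡ 2236
3179^8 ≡ 2236^2 = 4999696 ≡ 653
3179^16 ≡ 653^2 = 426409 ≡ 163
3179^32 ≡ 163^2 = 26569 ≡ 396
3179^64 ≡ 396^2 = 156816 ≡ 3517
3179^128 ≡ 3517^2 = 12369289 ≡ 677
3179^256 ≡ 677^2 = 458329 ≡ 2171
3179^512 ≡ 2171^2 = 4713241 ≡ 2101
3179^1024 ≡ 2101^2 = 4414201 ≡ 2181
1223 = 1024 + 128 + 64 + 4 + 2 + 1, so 3179^1223 ≡ 2181·677·3517·2236·3263·3179 ≡ 1096 (mod 3739)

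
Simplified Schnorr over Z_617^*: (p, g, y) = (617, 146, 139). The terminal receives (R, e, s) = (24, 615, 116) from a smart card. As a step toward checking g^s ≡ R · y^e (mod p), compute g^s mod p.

49

146^2 = 21316 ≡ 338
146^4 ≡ 338^2 = 114244 ≡ 99
146^8 ≡ 99^2 = 9801 ≡ 546
146^16 ≡ 546^2 = 298116 ≡ 105
146^32 ≡ 105^2 = 11025 ≡ 536
146^64 ≡ 536^2 = 287296 ≡ 391
116 = 64 + 32 + 16 + 4, so 146^116 ≡ 391·536·105·99 ≡ 49 (mod 617)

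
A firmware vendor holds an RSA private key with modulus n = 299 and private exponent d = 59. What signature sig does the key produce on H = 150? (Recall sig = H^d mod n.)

H^2 ≡ 150^2 = 22500 ≡ 75
H^4 ≡ 75^2 = 5625 ≡ 243
H^8 ≡ 243^2 = 59049 ≡ 146
H^16 ≡ 146^2 = 21316 ≡ 87
H^32 ≡ 87^2 = 7569 ≡ 94
59 = 32 + 16 + 8 + 2 + 1, so H^59 ≡ 94·87·146·75·150 ≡ 197 (mod 299)

197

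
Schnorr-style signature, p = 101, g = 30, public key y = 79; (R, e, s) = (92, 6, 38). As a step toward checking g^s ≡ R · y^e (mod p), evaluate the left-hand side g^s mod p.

24

30^2 = 900 ≡ 92
30^4 ≡ 92^2 = 8464 ≡ 81
30^8 ≡ 81^2 = 6561 ≡ 97
30^16 ≡ 97^2 = 9409 ≡ 16
30^32 ≡ 16^2 = 256 ≡ 54
38 = 32 + 4 + 2, so 30^38 ≡ 54·81·92 ≡ 24 (mod 101)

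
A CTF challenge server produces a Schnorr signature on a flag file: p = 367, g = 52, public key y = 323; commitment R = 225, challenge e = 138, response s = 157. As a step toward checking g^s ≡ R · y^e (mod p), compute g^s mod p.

124

52^2 = 2704 ≡ 135
52^4 ≡ 135^2 = 18225 ≡ 242
52^8 ≡ 242^2 = 58564 ≡ 211
52^16 ≡ 211^2 = 44521 ≡ 114
52^32 ≡ 114^2 = 12996 ≡ 151
52^64 ≡ 151^2 = 22801 ≡ 47
52^128 ≡ 47^2 = 2209 ≡ 7
157 = 128 + 16 + 8 + 4 + 1, so 52^157 ≡ 7·114·211·242·52 ≡ 124 (mod 367)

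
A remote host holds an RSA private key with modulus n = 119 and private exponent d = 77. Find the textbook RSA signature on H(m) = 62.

Squares mod 119: (H(m))^1≡62, (H(m))^2≡36, (H(m))^4≡106, (H(m))^8≡50, (H(m))^16≡1, (H(m))^32≡1, (H(m))^64≡1
77 = 64 + 8 + 4 + 1, so (H(m))^77 ≡ 1·50·106·62 ≡ 41 (mod 119)

41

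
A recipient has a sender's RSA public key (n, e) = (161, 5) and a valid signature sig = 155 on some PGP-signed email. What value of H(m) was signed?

Squares mod 161: sig^1≡155, sig^2≡36, sig^4≡8
5 = 4 + 1, so sig^5 ≡ 8·155 ≡ 113 (mod 161)

113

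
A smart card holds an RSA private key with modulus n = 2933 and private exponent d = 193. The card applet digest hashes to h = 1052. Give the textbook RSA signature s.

1416

h^2 ≡ 1052^2 = 1106704 ≡ 963
h^4 ≡ 963^2 = 927369 ≡ 541
h^8 ≡ 541^2 = 292681 ≡ 2314
h^16 ≡ 2314^2 = 5354596 ≡ 1871
h^32 ≡ 1871^2 = 3500641 ≡ 1572
h^64 ≡ 1572^2 = 2471184 ≡ 1598
h^128 ≡ 1598^2 = 2553604 ≡ 1894
193 = 128 + 64 + 1, so h^193 ≡ 1894·1598·1052 ≡ 1416 (mod 2933)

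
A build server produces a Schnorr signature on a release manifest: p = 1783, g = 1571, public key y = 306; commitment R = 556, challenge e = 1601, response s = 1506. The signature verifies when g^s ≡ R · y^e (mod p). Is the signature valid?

g^s mod p:
1571^2 = 2468041 ≡ 369
1571^4 ≡ 369^2 = 136161 ≡ 653
1571^8 ≡ 653^2 = 426409 ≡ 272
1571^16 ≡ 272^2 = 73984 ≡ 881
1571^32 ≡ 881^2 = 776161 ≡ 556
1571^64 ≡ 556^2 = 309136 ≡ 677
1571^128 ≡ 677^2 = 458329 ≡ 98
1571^256 ≡ 98^2 = 9604 ≡ 689
1571^512 ≡ 689^2 = 474721 ≡ 443
1571^1024 ≡ 443^2 = 196249 ≡ 119
1506 = 1024 + 256 + 128 + 64 + 32 + 2, so 1571^1506 ≡ 119·689·98·677·556·369 ≡ 433 (mod 1783)
R · y^e mod p:
306^2 = 93636 ≡ 920
306^4 ≡ 920^2 = 846400 ≡ 1258
306^8 ≡ 1258^2 = 1582564 ≡ 1043
306^16 ≡ 1043^2 = 1087849 ≡ 219
306^32 ≡ 219^2 = 47961 ≡ 1603
306^64 ≡ 1603^2 = 2569609 ≡ 306
306^128 ≡ 306^2 = 93636 ≡ 920
306^256 ≡ 920^2 = 846400 ≡ 1258
306^512 ≡ 1258^2 = 1582564 ≡ 1043
306^1024 ≡ 1043^2 = 1087849 ≡ 219
1601 = 1024 + 512 + 64 + 1, so 306^1601 ≡ 219·1043·306·306 ≡ 1043 (mod 1783)
556·1043 = 579908 ≡ 433 (mod 1783)
433 ≡ 433 (mod 1783); signature holds.

valid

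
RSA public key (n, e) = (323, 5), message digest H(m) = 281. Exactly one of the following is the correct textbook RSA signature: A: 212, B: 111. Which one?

Candidate A: Squares mod 323: 212^1≡212, 212^2≡47, 212^4≡271; 5 = 4 + 1, so 212^5 ≡ 271·212 ≡ 281 (mod 323)
  → matches H(m) = 281
Candidate B: Squares mod 323: 111^1≡111, 111^2≡47, 111^4≡271; 5 = 4 + 1, so 111^5 ≡ 271·111 ≡ 42 (mod 323)

A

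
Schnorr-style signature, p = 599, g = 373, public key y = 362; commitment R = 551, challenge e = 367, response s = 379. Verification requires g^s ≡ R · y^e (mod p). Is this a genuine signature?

g^s mod p:
373^379 mod 599 = 489
R · y^e mod p:
362^367 mod 599 = 422
551·422 = 232522 ≡ 110 (mod 599)
489 ≠ 110; the check fails.

forged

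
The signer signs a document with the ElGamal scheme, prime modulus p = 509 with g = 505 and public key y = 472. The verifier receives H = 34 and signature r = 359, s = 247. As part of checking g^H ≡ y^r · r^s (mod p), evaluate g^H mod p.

505^2 = 255025 ≡ 16
505^4 ≡ 16^2 = 256
505^8 ≡ 256^2 = 65536 ≡ 384
505^16 ≡ 384^2 = 147456 ≡ 355
505^32 ≡ 355^2 = 126025 ≡ 302
34 = 32 + 2, so 505^34 ≡ 302·16 ≡ 251 (mod 509)

251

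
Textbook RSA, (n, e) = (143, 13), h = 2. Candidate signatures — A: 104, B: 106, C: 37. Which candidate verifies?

Candidate A: 104^13 mod 143 = 26
Candidate B: 106^13 mod 143 = 2
  → matches h = 2
Candidate C: 37^13 mod 143 = 141

B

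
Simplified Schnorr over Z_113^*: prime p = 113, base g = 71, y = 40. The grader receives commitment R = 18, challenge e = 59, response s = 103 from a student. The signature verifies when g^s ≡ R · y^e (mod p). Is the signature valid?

g^s mod p:
71^2 = 5041 ≡ 69
71^4 ≡ 69^2 = 4761 ≡ 15
71^8 ≡ 15^2 = 225 ≡ 112
71^16 ≡ 112^2 = 12544 ≡ 1
71^32 ≡ 1^2 = 1
71^64 ≡ 1^2 = 1
103 = 64 + 32 + 4 + 2 + 1, so 71^103 ≡ 1·1·15·69·71 ≡ 35 (mod 113)
R · y^e mod p:
40^2 = 1600 ≡ 18
40^4 ≡ 18^2 = 324 ≡ 98
40^8 ≡ 98^2 = 9604 ≡ 112
40^16 ≡ 112^2 = 12544 ≡ 1
40^32 ≡ 1^2 = 1
59 = 32 + 16 + 8 + 2 + 1, so 40^59 ≡ 1·1·112·18·40 ≡ 71 (mod 113)
18·71 = 1278 ≡ 35 (mod 113)
35 ≡ 35 (mod 113); signature holds.

valid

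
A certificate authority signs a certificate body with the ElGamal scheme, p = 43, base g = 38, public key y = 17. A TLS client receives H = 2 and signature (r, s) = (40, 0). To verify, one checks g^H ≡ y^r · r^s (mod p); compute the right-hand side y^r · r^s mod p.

17^2 = 289 ≡ 31
17^4 ≡ 31^2 = 961 ≡ 15
17^8 ≡ 15^2 = 225 ≡ 10
17^16 ≡ 10^2 = 100 ≡ 14
17^32 ≡ 14^2 = 196 ≡ 24
40 = 32 + 8, so 17^40 ≡ 24·10 ≡ 25 (mod 43)
40^0 mod 43 = 1
y^r · r^s ≡ 25·1 = 25 ≡ 25 (mod 43)

25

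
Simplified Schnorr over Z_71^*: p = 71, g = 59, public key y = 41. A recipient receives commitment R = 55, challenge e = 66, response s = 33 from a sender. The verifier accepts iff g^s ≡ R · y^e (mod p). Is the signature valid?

valid

g^s mod p:
59^2 = 3481 ≡ 2
59^4 ≡ 2^2 = 4
59^8 ≡ 4^2 = 16
59^16 ≡ 16^2 = 256 ≡ 43
59^32 ≡ 43^2 = 1849 ≡ 3
33 = 32 + 1, so 59^33 ≡ 3·59 ≡ 35 (mod 71)
R · y^e mod p:
41^2 = 1681 ≡ 48
41^4 ≡ 48^2 = 2304 ≡ 32
41^8 ≡ 32^2 = 1024 ≡ 30
41^16 ≡ 30^2 = 900 ≡ 48
41^32 ≡ 48^2 = 2304 ≡ 32
41^64 ≡ 32^2 = 1024 ≡ 30
66 = 64 + 2, so 41^66 ≡ 30·48 ≡ 20 (mod 71)
55·20 = 1100 ≡ 35 (mod 71)
35 ≡ 35 (mod 71); signature holds.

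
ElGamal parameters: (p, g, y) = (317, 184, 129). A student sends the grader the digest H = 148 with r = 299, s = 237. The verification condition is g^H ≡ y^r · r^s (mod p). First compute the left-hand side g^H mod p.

150

Squares mod 317: 184^1≡184, 184^2≡254, 184^4≡165, 184^8≡280, 184^16≡101, 184^32≡57, 184^64≡79, 184^128≡218
148 = 128 + 16 + 4, so 184^148 ≡ 218·101·165 ≡ 150 (mod 317)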